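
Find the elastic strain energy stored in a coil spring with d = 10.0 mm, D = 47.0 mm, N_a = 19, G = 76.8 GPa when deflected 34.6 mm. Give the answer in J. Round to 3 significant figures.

29.1 J

k = Gd⁴/(8D³N_a) = (76.8×10³)(10.0⁴)/(8·47.0³·19) = 48.666 N/mm
U = ½kδ² = 0.5 × 48.666 × 34.6² = 29130 N·mm = 29.13 J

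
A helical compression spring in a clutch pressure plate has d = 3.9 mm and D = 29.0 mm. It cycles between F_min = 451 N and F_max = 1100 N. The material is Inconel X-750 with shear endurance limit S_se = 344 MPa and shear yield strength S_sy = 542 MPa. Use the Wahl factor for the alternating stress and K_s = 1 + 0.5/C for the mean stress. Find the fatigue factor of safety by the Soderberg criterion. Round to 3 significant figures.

C = D/d = 29.0/3.9 = 7.4359; K_W = (4C−1)/(4C−4)+0.615/C = 1.1992; K_s = 1+0.5/C = 1.0672
F_a = (F_max−F_min)/2 = 324.5 N; F_m = (F_max+F_min)/2 = 775.5 N
τ_a = K_W·8F_aD/(πd³) = 1.1992 × 403.98 = 484.47 MPa
τ_m = K_s·8F_mD/(πd³) = 1.0672 × 965.44 = 1030.4 MPa
Soderberg: 1/n_f = τ_a/S_se + τ_m/S_sy = 484.47/344 + 1030.4/542 = 1.40834 + 1.90103 = 3.3094
n_f = 1/3.3094 = 0.3022

0.302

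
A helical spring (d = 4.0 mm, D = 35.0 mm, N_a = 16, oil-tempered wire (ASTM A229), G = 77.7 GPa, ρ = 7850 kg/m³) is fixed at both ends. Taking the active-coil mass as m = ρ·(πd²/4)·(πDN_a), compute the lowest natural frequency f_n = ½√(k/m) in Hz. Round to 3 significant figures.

72.3 Hz

k = Gd⁴/(8D³N_a) = (77.7×10³)(4.0⁴)/(8·35.0³·16) = 3.6245 N/mm = 3624.5 N/m
Wire length L = πDN_a = π·35.0·16 = 1759.3 mm
m = ρ·(πd²/4)·L = 7850 × 12.566×10⁻⁶ m² × 1.7593 m = 0.17355 kg
f_n = ½√(k/m) = 0.5·√(3624.5/0.17355) = 0.5·√(20885) = 72.258 Hz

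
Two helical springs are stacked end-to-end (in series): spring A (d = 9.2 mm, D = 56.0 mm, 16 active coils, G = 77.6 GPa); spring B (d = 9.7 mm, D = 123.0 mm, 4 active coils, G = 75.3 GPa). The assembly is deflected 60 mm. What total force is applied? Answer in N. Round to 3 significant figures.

462 N

k_A = Gd⁴/(8D³N_a) = (77.6×10³)(9.2⁴)/(8·56.0³·16) = 24.731 N/mm
k_B = Gd⁴/(8D³N_a) = (75.3×10³)(9.7⁴)/(8·123.0³·4) = 11.195 N/mm
Series: 1/k_eq = 1/24.731 + 1/11.195 = 0.12976; k_eq = 7.7064 N/mm
F = k_eq·δ = 7.7064·60 = 462.38 N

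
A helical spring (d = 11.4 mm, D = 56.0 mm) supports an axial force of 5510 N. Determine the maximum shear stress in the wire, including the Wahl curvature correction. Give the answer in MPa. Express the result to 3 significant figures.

698 MPa

Spring index C = D/d = 56.0/11.4 = 4.9123
K_W = (4C−1)/(4C−4) + 0.615/C = 18.649/15.649 + 0.1252 = 1.3169
τ₀ = 8FD/(πd³) = 8·5510·56.0/(π·11.4³) = 2.46848e+06/4654.4 = 530.35 MPa
τ_max = K·τ₀ = 1.3169 × 530.35 = 698.42 MPa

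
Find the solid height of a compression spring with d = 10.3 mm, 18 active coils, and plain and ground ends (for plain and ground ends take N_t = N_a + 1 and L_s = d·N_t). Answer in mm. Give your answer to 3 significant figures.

plain and ground ends: N_t = N_a + 1 = 18 + 1 = 19
L_s = d·N_t = 10.3 × 19 = 195.7 mm

196 mm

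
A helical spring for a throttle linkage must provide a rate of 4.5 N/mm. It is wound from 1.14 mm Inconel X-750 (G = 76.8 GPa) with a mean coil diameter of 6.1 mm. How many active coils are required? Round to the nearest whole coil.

16

N_a = Gd⁴/(8D³k) = (76.8×10³ × 1.14⁴)/(8 × 6.1³ × 4.5)
    = 129712 / 8171.32 = 15.87 → 16 coils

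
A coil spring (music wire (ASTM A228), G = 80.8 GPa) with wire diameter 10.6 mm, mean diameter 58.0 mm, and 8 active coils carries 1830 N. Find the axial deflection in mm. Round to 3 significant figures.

k = Gd⁴/(8D³N_a) = (80.8×10³)(10.6⁴)/(8·58.0³·8) = 81.69 N/mm
δ = F/k = 1830 / 81.69 = 22.402 mm

22.4 mm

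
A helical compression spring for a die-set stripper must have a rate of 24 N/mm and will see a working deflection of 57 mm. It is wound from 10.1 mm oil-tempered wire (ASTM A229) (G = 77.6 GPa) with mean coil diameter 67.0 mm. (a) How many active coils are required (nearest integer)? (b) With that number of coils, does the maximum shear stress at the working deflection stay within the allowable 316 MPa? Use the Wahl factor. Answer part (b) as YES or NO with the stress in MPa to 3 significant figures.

N_a = Gd⁴/(8D³k) = (77.6×10³)(10.1⁴)/(8·67.0³·24) = 13.98 → N_a = 14
Actual rate k = Gd⁴/(8D³·14) = 23.972 N/mm
Working load F = kδ = 23.972·57 = 1366.4 N
C = 67.0/10.1 = 6.6337; K_W = (4C−1)/(4C−4)+0.615/C = 1.2258
τ_max = K_W·8FD/(πd³) = 1.2258·226.27 = 277.37 MPa
τ_max ≤ 316 MPa → acceptable

(a) 14 coils; (b) YES, τ_max = 277 MPa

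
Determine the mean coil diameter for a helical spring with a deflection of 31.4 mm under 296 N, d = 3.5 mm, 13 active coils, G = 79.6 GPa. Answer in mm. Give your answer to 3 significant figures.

Required rate k = F/δ = 296/31.4 = 9.4268 N/mm
D = (Gd⁴/(8N_a·k))^(1/3) = (79.6×10³·3.5⁴/(8·13·9.4268))^(1/3)
  = (12184)^(1/3) = 23.0107 mm

23.0 mm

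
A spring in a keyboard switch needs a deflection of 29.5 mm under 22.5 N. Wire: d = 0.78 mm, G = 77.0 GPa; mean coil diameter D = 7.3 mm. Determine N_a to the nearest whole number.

12

Required rate k = F/δ = 22.5/29.5 = 0.76271 N/mm
N_a = Gd⁴/(8D³k) = (77.0×10³ × 0.78⁴)/(8 × 7.3³ × 0.76271)
    = 28501.6 / 2373.66 = 12.01 → 12 coils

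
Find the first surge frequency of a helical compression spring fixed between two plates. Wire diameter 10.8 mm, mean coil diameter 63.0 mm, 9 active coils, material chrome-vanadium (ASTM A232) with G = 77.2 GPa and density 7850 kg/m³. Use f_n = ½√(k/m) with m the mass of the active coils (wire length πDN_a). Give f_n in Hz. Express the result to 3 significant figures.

107 Hz

k = Gd⁴/(8D³N_a) = (77.2×10³)(10.8⁴)/(8·63.0³·9) = 58.339 N/mm = 58339 N/m
Wire length L = πDN_a = π·63.0·9 = 1781.3 mm
m = ρ·(πd²/4)·L = 7850 × 91.609×10⁻⁶ m² × 1.7813 m = 1.281 kg
f_n = ½√(k/m) = 0.5·√(58339/1.281) = 0.5·√(45543) = 106.7 Hz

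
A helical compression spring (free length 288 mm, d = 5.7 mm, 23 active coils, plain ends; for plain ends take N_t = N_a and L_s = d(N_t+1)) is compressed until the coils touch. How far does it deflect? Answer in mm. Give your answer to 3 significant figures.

N_t = 23; L_s = 5.7·24 = 136.8 mm
δ_solid = L₀ − L_s = 288 − 136.8 = 151.2 mm

151 mm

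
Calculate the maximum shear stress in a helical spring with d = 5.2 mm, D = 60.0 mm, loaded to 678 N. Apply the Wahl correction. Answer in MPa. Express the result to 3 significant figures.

828 MPa

Spring index C = D/d = 60.0/5.2 = 11.5385
K_W = (4C−1)/(4C−4) + 0.615/C = 45.154/42.154 + 0.0533 = 1.1245
τ₀ = 8FD/(πd³) = 8·678·60.0/(π·5.2³) = 325440/441.73 = 736.73 MPa
τ_max = K·τ₀ = 1.1245 × 736.73 = 828.43 MPa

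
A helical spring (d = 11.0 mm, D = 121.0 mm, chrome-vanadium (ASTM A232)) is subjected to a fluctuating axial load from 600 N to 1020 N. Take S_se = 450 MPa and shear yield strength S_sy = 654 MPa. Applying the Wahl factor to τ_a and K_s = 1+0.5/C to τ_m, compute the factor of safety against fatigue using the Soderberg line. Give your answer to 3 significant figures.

2.37

C = D/d = 121.0/11.0 = 11.0000; K_W = (4C−1)/(4C−4)+0.615/C = 1.1309; K_s = 1+0.5/C = 1.0455
F_a = (F_max−F_min)/2 = 210 N; F_m = (F_max+F_min)/2 = 810 N
τ_a = K_W·8F_aD/(πd³) = 1.1309 × 48.615 = 54.979 MPa
τ_m = K_s·8F_mD/(πd³) = 1.0455 × 187.51 = 196.04 MPa
Soderberg: 1/n_f = τ_a/S_se + τ_m/S_sy = 54.979/450 + 196.04/654 = 0.12217 + 0.29975 = 0.42193
n_f = 1/0.42193 = 2.37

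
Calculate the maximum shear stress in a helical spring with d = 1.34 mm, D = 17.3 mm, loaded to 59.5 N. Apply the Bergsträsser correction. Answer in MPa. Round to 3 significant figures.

Spring index C = D/d = 17.3/1.34 = 12.9104
K_B = (4C+2)/(4C−3) = 53.642/48.642 = 1.1028
τ₀ = 8FD/(πd³) = 8·59.5·17.3/(π·1.34³) = 8234.8/7.559 = 1089.4 MPa
τ_max = K·τ₀ = 1.1028 × 1089.4 = 1201.4 MPa

1200 MPa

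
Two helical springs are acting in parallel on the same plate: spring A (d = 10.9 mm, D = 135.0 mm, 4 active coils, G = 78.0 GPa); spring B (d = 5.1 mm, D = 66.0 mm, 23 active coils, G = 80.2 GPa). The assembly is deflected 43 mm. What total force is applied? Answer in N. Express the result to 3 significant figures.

645 N

k_A = Gd⁴/(8D³N_a) = (78.0×10³)(10.9⁴)/(8·135.0³·4) = 13.985 N/mm
k_B = Gd⁴/(8D³N_a) = (80.2×10³)(5.1⁴)/(8·66.0³·23) = 1.0257 N/mm
Parallel: k_eq = 13.985 + 1.0257 = 15.01 N/mm
F = k_eq·δ = 15.01·43 = 645.44 N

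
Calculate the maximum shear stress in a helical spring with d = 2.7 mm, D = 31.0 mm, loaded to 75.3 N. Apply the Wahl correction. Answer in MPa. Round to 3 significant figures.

340 MPa

Spring index C = D/d = 31.0/2.7 = 11.4815
K_W = (4C−1)/(4C−4) + 0.615/C = 44.926/41.926 + 0.0536 = 1.1251
τ₀ = 8FD/(πd³) = 8·75.3·31.0/(π·2.7³) = 18674.4/61.836 = 302 MPa
τ_max = K·τ₀ = 1.1251 × 302 = 339.78 MPa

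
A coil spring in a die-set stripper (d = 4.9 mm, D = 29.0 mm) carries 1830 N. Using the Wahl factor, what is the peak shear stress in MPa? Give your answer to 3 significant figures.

Spring index C = D/d = 29.0/4.9 = 5.9184
K_W = (4C−1)/(4C−4) + 0.615/C = 22.673/19.673 + 0.1039 = 1.2564
τ₀ = 8FD/(πd³) = 8·1830·29.0/(π·4.9³) = 424560/369.61 = 1148.7 MPa
τ_max = K·τ₀ = 1.2564 × 1148.7 = 1443.2 MPa

1440 MPa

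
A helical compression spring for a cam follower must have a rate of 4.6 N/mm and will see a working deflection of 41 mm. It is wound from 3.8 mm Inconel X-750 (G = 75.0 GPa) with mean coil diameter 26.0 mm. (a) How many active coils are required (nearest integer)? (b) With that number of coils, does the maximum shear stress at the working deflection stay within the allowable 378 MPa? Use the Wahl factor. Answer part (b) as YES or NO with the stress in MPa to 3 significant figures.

N_a = Gd⁴/(8D³k) = (75.0×10³)(3.8⁴)/(8·26.0³·4.6) = 24.18 → N_a = 24
Actual rate k = Gd⁴/(8D³·24) = 4.6342 N/mm
Working load F = kδ = 4.6342·41 = 190 N
C = 26.0/3.8 = 6.8421; K_W = (4C−1)/(4C−4)+0.615/C = 1.2183
τ_max = K_W·8FD/(πd³) = 1.2183·229.26 = 279.29 MPa
τ_max ≤ 378 MPa → acceptable

(a) 24 coils; (b) YES, τ_max = 279 MPa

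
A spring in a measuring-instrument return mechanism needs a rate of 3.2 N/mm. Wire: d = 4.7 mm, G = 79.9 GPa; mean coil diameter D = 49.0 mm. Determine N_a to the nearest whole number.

N_a = Gd⁴/(8D³k) = (79.9×10³ × 4.7⁴)/(8 × 49.0³ × 3.2)
    = 3.89887e+07 / 3.01181e+06 = 12.95 → 13 coils

13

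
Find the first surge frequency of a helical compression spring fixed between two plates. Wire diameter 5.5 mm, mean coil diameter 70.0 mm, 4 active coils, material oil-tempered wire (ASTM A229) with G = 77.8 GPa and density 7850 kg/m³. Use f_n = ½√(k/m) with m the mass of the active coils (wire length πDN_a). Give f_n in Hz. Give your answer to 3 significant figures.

99.4 Hz

k = Gd⁴/(8D³N_a) = (77.8×10³)(5.5⁴)/(8·70.0³·4) = 6.4861 N/mm = 6486.1 N/m
Wire length L = πDN_a = π·70.0·4 = 879.65 mm
m = ρ·(πd²/4)·L = 7850 × 23.758×10⁻⁶ m² × 0.87965 m = 0.16406 kg
f_n = ½√(k/m) = 0.5·√(6486.1/0.16406) = 0.5·√(39536) = 99.418 Hz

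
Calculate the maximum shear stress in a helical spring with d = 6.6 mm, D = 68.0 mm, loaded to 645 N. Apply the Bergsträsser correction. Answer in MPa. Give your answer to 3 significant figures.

439 MPa

Spring index C = D/d = 68.0/6.6 = 10.3030
K_B = (4C+2)/(4C−3) = 43.212/38.212 = 1.1308
τ₀ = 8FD/(πd³) = 8·645·68.0/(π·6.6³) = 350880/903.2 = 388.49 MPa
τ_max = K·τ₀ = 1.1308 × 388.49 = 439.32 MPa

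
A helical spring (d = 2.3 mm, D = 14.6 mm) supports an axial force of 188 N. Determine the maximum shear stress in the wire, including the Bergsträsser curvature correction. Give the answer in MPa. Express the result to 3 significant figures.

703 MPa

Spring index C = D/d = 14.6/2.3 = 6.3478
K_B = (4C+2)/(4C−3) = 27.391/22.391 = 1.2233
τ₀ = 8FD/(πd³) = 8·188·14.6/(π·2.3³) = 21958.4/38.224 = 574.47 MPa
τ_max = K·τ₀ = 1.2233 × 574.47 = 702.75 MPa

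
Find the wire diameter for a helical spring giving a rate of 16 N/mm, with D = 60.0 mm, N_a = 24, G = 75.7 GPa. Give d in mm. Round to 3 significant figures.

9.68 mm

d = (8D³N_a·k / G)^(1/4) = (8·60.0³·24·16 / (75.7×10³))^0.25
  = (8765.5)^0.25 = 9.6760 mm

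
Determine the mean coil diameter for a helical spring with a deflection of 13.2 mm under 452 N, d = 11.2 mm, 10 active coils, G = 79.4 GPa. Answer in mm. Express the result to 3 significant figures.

Required rate k = F/δ = 452/13.2 = 34.242 N/mm
D = (Gd⁴/(8N_a·k))^(1/3) = (79.4×10³·11.2⁴/(8·10·34.242))^(1/3)
  = (456077)^(1/3) = 76.9744 mm

77.0 mm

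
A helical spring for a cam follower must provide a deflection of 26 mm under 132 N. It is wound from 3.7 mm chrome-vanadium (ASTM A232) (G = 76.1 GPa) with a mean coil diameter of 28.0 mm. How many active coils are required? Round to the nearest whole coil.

16

Required rate k = F/δ = 132/26 = 5.0769 N/mm
N_a = Gd⁴/(8D³k) = (76.1×10³ × 3.7⁴)/(8 × 28.0³ × 5.0769)
    = 1.42624e+07 / 891589 = 16 → 16 coils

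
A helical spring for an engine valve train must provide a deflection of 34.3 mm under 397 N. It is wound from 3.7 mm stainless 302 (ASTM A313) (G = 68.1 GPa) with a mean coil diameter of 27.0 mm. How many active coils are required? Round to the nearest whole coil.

7

Required rate k = F/δ = 397/34.3 = 11.574 N/mm
N_a = Gd⁴/(8D³k) = (68.1×10³ × 3.7⁴)/(8 × 27.0³ × 11.574)
    = 1.2763e+07 / 1.82254e+06 = 7.003 → 7 coils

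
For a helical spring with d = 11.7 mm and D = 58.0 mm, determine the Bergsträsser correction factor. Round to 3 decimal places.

1.297

C = D/d = 58.0/11.7 = 4.9573
K_B = (4C+2)/(4C−3) = 21.829/16.829 = 1.2971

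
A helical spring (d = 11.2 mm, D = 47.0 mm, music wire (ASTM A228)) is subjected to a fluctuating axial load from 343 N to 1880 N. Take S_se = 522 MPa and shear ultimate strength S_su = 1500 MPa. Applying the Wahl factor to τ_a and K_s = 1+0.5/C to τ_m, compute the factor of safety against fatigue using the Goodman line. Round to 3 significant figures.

4.10

C = D/d = 47.0/11.2 = 4.1964; K_W = (4C−1)/(4C−4)+0.615/C = 1.3812; K_s = 1+0.5/C = 1.1191
F_a = (F_max−F_min)/2 = 768.5 N; F_m = (F_max+F_min)/2 = 1111.5 N
τ_a = K_W·8F_aD/(πd³) = 1.3812 × 65.468 = 90.423 MPa
τ_m = K_s·8F_mD/(πd³) = 1.1191 × 94.688 = 105.97 MPa
Goodman: 1/n_f = τ_a/S_se + τ_m/S_su = 90.423/522 + 105.97/1500 = 0.17323 + 0.07065 = 0.24387
n_f = 1/0.24387 = 4.101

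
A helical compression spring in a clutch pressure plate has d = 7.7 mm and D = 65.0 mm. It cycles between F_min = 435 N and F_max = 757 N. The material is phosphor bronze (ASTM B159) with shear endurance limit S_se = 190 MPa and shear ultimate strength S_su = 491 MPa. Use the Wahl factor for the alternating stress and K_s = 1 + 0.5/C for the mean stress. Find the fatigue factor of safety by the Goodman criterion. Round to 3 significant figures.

1.21

C = D/d = 65.0/7.7 = 8.4416; K_W = (4C−1)/(4C−4)+0.615/C = 1.1736; K_s = 1+0.5/C = 1.0592
F_a = (F_max−F_min)/2 = 161 N; F_m = (F_max+F_min)/2 = 596 N
τ_a = K_W·8F_aD/(πd³) = 1.1736 × 58.372 = 68.508 MPa
τ_m = K_s·8F_mD/(πd³) = 1.0592 × 216.09 = 228.89 MPa
Goodman: 1/n_f = τ_a/S_se + τ_m/S_su = 68.508/190 + 228.89/491 = 0.36057 + 0.46616 = 0.82673
n_f = 1/0.82673 = 1.21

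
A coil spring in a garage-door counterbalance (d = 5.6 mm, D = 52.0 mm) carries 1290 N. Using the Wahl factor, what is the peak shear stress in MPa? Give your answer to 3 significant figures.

1130 MPa

Spring index C = D/d = 52.0/5.6 = 9.2857
K_W = (4C−1)/(4C−4) + 0.615/C = 36.143/33.143 + 0.0662 = 1.1567
τ₀ = 8FD/(πd³) = 8·1290·52.0/(π·5.6³) = 536640/551.71 = 972.68 MPa
τ_max = K·τ₀ = 1.1567 × 972.68 = 1125.1 MPa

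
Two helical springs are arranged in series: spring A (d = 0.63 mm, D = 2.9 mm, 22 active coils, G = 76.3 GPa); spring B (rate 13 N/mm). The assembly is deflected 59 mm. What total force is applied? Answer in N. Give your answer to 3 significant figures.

k_A = Gd⁴/(8D³N_a) = (76.3×10³)(0.63⁴)/(8·2.9³·22) = 2.8001 N/mm
Series: 1/k_eq = 1/2.8001 + 1/13 = 0.43405; k_eq = 2.3039 N/mm
F = k_eq·δ = 2.3039·59 = 135.93 N

136 N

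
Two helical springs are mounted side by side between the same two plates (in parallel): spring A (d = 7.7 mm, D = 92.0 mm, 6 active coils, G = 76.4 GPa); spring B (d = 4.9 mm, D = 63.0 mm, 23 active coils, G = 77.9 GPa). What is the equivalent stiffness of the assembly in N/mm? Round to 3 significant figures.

8.16 N/mm

k_A = Gd⁴/(8D³N_a) = (76.4×10³)(7.7⁴)/(8·92.0³·6) = 7.1854 N/mm
k_B = Gd⁴/(8D³N_a) = (77.9×10³)(4.9⁴)/(8·63.0³·23) = 0.97607 N/mm
Parallel: k_eq = 7.1854 + 0.97607 = 8.1615 N/mm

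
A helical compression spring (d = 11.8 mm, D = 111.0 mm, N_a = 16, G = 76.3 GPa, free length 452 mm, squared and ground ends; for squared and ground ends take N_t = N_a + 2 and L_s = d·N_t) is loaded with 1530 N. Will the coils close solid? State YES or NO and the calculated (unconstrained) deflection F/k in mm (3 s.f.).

NO, δ = 181 mm

k = Gd⁴/(8D³N_a) = (76.3×10³)(11.8⁴)/(8·111.0³·16) = 8.4503 N/mm
N_t = 18; L_s = 11.8·18 = 212.4 mm; δ_solid = L₀ − L_s = 452 − 212.4 = 239.6 mm
δ = F/k = 1530/8.4503 = 181.06 mm
δ < δ_solid → spring does not go solid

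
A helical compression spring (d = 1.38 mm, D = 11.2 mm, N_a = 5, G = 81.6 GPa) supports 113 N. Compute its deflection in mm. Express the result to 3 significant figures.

21.5 mm

k = Gd⁴/(8D³N_a) = (81.6×10³)(1.38⁴)/(8·11.2³·5) = 5.2661 N/mm
δ = F/k = 113 / 5.2661 = 21.458 mm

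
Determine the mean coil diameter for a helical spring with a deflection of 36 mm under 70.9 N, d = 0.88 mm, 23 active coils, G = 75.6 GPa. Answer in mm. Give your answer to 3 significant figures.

Required rate k = F/δ = 70.9/36 = 1.9694 N/mm
D = (Gd⁴/(8N_a·k))^(1/3) = (75.6×10³·0.88⁴/(8·23·1.9694))^(1/3)
  = (125.11)^(1/3) = 5.0015 mm

5.00 mm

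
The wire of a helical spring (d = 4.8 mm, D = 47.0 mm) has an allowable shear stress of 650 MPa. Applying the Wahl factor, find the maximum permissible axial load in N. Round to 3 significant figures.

C = D/d = 47.0/4.8 = 9.7917
K_W = (4C−1)/(4C−4) + 0.615/C = 38.167/35.167 + 0.0628 = 1.1481
τ_max = K·8FD/(πd³) → F_max = τ_allow·πd³/(8DK)
F_max = 650·π·4.8³/(8·47.0·1.1481) = 2.2583e+05/431.69 = 523.13 N

523 N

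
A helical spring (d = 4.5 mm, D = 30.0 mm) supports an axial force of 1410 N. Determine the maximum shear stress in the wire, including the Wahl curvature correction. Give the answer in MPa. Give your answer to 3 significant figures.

1450 MPa

Spring index C = D/d = 30.0/4.5 = 6.6667
K_W = (4C−1)/(4C−4) + 0.615/C = 25.667/22.667 + 0.0922 = 1.2246
τ₀ = 8FD/(πd³) = 8·1410·30.0/(π·4.5³) = 338400/286.28 = 1182.1 MPa
τ_max = K·τ₀ = 1.2246 × 1182.1 = 1447.6 MPa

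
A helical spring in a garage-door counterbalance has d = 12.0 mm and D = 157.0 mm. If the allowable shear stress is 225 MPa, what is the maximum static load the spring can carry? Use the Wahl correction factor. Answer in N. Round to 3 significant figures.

C = D/d = 157.0/12.0 = 13.0833
K_W = (4C−1)/(4C−4) + 0.615/C = 51.333/48.333 + 0.0470 = 1.1091
τ_max = K·8FD/(πd³) → F_max = τ_allow·πd³/(8DK)
F_max = 225·π·12.0³/(8·157.0·1.1091) = 1.2215e+06/1393 = 876.85 N

877 N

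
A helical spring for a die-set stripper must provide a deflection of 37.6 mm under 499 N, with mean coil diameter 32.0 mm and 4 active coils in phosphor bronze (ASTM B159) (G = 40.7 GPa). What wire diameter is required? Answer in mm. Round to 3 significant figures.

Required rate k = F/δ = 499/37.6 = 13.271 N/mm
d = (8D³N_a·k / G)^(1/4) = (8·32.0³·4·13.271 / (40.7×10³))^0.25
  = (341.92)^0.25 = 4.3001 mm

4.30 mm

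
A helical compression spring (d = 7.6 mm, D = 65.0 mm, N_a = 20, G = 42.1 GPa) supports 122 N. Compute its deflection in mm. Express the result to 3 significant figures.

38.2 mm

k = Gd⁴/(8D³N_a) = (42.1×10³)(7.6⁴)/(8·65.0³·20) = 3.1965 N/mm
δ = F/k = 122 / 3.1965 = 38.167 mm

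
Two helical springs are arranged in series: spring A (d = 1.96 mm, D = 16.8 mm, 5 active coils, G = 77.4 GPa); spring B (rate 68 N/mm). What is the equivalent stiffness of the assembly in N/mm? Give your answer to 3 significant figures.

5.53 N/mm

k_A = Gd⁴/(8D³N_a) = (77.4×10³)(1.96⁴)/(8·16.8³·5) = 6.0225 N/mm
Series: 1/k_eq = 1/6.0225 + 1/68 = 0.18075; k_eq = 5.5325 N/mm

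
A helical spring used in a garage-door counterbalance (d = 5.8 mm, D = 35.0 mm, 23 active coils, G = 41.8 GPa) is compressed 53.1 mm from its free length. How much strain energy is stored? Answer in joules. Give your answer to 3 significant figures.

8.45 J

k = Gd⁴/(8D³N_a) = (41.8×10³)(5.8⁴)/(8·35.0³·23) = 5.9961 N/mm
U = ½kδ² = 0.5 × 5.9961 × 53.1² = 8453.3 N·mm = 8.4533 J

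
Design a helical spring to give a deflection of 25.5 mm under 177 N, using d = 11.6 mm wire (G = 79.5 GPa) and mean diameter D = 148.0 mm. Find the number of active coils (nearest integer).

Required rate k = F/δ = 177/25.5 = 6.9412 N/mm
N_a = Gd⁴/(8D³k) = (79.5×10³ × 11.6⁴)/(8 × 148.0³ × 6.9412)
    = 1.43946e+09 / 1.80015e+08 = 7.996 → 8 coils

8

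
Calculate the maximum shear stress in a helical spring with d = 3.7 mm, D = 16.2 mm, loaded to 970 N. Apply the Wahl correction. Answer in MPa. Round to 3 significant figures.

1080 MPa

Spring index C = D/d = 16.2/3.7 = 4.3784
K_W = (4C−1)/(4C−4) + 0.615/C = 16.514/13.514 + 0.1405 = 1.3625
τ₀ = 8FD/(πd³) = 8·970·16.2/(π·3.7³) = 125712/159.13 = 789.99 MPa
τ_max = K·τ₀ = 1.3625 × 789.99 = 1076.3 MPa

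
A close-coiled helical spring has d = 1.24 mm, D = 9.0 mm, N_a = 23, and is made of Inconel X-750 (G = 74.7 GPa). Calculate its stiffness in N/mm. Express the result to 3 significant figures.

1.32 N/mm

k = Gd⁴/(8D³N_a) = (74.7×10³ × 1.24⁴) / (8 × 9.0³ × 23)
  = 176607 / 134136 = 1.3166 N/mm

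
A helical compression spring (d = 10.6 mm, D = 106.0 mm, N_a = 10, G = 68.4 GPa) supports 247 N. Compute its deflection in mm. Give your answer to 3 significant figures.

27.3 mm

k = Gd⁴/(8D³N_a) = (68.4×10³)(10.6⁴)/(8·106.0³·10) = 9.063 N/mm
δ = F/k = 247 / 9.063 = 27.254 mm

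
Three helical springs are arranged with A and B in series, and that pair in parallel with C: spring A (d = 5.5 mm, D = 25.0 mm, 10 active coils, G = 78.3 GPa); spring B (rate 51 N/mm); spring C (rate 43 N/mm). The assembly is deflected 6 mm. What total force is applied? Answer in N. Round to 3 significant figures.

k_A = Gd⁴/(8D³N_a) = (78.3×10³)(5.5⁴)/(8·25.0³·10) = 57.32 N/mm
Springs A,B series: k_AB = 1/(1/57.32+1/51) = 26.988 N/mm; parallel with C: k_eq = 26.988+43 = 69.988 N/mm
F = k_eq·δ = 69.988·6 = 419.93 N

420 N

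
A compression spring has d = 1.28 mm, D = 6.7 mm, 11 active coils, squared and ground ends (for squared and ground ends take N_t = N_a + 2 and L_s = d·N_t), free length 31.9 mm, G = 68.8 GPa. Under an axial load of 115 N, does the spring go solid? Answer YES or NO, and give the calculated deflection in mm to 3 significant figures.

YES, δ = 16.5 mm

k = Gd⁴/(8D³N_a) = (68.8×10³)(1.28⁴)/(8·6.7³·11) = 6.9778 N/mm
N_t = 13; L_s = 1.28·13 = 16.64 mm; δ_solid = L₀ − L_s = 31.9 − 16.64 = 15.26 mm
δ = F/k = 115/6.9778 = 16.481 mm
δ ≥ δ_solid → spring goes solid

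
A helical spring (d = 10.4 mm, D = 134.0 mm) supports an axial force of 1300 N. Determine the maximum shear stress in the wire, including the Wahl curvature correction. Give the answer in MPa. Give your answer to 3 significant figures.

438 MPa

Spring index C = D/d = 134.0/10.4 = 12.8846
K_W = (4C−1)/(4C−4) + 0.615/C = 50.538/47.538 + 0.0477 = 1.1108
τ₀ = 8FD/(πd³) = 8·1300·134.0/(π·10.4³) = 1.3936e+06/3533.9 = 394.36 MPa
τ_max = K·τ₀ = 1.1108 × 394.36 = 438.07 MPa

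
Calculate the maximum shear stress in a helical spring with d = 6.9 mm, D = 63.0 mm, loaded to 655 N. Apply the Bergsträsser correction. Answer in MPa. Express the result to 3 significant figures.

Spring index C = D/d = 63.0/6.9 = 9.1304
K_B = (4C+2)/(4C−3) = 38.522/33.522 = 1.1492
τ₀ = 8FD/(πd³) = 8·655·63.0/(π·6.9³) = 330120/1032 = 319.87 MPa
τ_max = K·τ₀ = 1.1492 × 319.87 = 367.58 MPa

368 MPa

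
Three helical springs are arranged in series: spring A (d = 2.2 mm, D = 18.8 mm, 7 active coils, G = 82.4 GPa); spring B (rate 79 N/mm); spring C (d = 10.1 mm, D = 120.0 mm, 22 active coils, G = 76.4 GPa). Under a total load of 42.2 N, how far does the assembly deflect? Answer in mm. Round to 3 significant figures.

k_A = Gd⁴/(8D³N_a) = (82.4×10³)(2.2⁴)/(8·18.8³·7) = 5.1875 N/mm
k_C = Gd⁴/(8D³N_a) = (76.4×10³)(10.1⁴)/(8·120.0³·22) = 2.6141 N/mm
Series: 1/k_eq = 1/5.1875 + 1/79 + 1/2.6141 = 0.58797; k_eq = 1.7008 N/mm
δ = F/k_eq = 42.2/1.7008 = 24.812 mm

24.8 mm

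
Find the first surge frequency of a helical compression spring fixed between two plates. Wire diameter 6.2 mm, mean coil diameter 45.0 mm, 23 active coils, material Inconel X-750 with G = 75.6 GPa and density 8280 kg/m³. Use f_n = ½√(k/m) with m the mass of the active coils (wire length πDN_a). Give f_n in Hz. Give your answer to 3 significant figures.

k = Gd⁴/(8D³N_a) = (75.6×10³)(6.2⁴)/(8·45.0³·23) = 6.6624 N/mm = 6662.4 N/m
Wire length L = πDN_a = π·45.0·23 = 3251.5 mm
m = ρ·(πd²/4)·L = 8280 × 30.191×10⁻⁶ m² × 3.2515 m = 0.81282 kg
f_n = ½√(k/m) = 0.5·√(6662.4/0.81282) = 0.5·√(8196.7) = 45.268 Hz

45.3 Hz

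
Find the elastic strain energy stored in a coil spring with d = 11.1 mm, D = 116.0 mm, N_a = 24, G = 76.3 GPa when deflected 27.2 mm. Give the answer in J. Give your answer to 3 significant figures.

1.43 J

k = Gd⁴/(8D³N_a) = (76.3×10³)(11.1⁴)/(8·116.0³·24) = 3.8649 N/mm
U = ½kδ² = 0.5 × 3.8649 × 27.2² = 1429.7 N·mm = 1.4297 J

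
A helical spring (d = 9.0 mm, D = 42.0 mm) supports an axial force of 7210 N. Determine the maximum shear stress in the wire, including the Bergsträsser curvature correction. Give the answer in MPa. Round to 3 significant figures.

1400 MPa

Spring index C = D/d = 42.0/9.0 = 4.6667
K_B = (4C+2)/(4C−3) = 20.667/15.667 = 1.3191
τ₀ = 8FD/(πd³) = 8·7210·42.0/(π·9.0³) = 2.42256e+06/2290.2 = 1057.8 MPa
τ_max = K·τ₀ = 1.3191 × 1057.8 = 1395.4 MPa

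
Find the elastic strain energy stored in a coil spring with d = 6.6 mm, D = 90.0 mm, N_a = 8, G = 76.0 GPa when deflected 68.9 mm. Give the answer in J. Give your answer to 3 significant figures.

k = Gd⁴/(8D³N_a) = (76.0×10³)(6.6⁴)/(8·90.0³·8) = 3.0909 N/mm
U = ½kδ² = 0.5 × 3.0909 × 68.9² = 7336.5 N·mm = 7.3365 J

7.34 J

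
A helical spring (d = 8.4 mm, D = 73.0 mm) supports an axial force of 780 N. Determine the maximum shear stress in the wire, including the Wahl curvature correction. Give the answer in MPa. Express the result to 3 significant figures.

286 MPa

Spring index C = D/d = 73.0/8.4 = 8.6905
K_W = (4C−1)/(4C−4) + 0.615/C = 33.762/30.762 + 0.0708 = 1.1683
τ₀ = 8FD/(πd³) = 8·780·73.0/(π·8.4³) = 455520/1862 = 244.64 MPa
τ_max = K·τ₀ = 1.1683 × 244.64 = 285.81 MPa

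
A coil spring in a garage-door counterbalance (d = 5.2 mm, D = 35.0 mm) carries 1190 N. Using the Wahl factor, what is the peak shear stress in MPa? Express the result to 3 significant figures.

Spring index C = D/d = 35.0/5.2 = 6.7308
K_W = (4C−1)/(4C−4) + 0.615/C = 25.923/22.923 + 0.0914 = 1.2222
τ₀ = 8FD/(πd³) = 8·1190·35.0/(π·5.2³) = 333200/441.73 = 754.3 MPa
τ_max = K·τ₀ = 1.2222 × 754.3 = 921.94 MPa

922 MPa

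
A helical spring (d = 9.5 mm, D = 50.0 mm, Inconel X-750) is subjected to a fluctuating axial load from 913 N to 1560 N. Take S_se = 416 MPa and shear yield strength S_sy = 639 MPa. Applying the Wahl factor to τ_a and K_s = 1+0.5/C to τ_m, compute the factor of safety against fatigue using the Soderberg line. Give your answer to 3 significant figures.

2.16

C = D/d = 50.0/9.5 = 5.2632; K_W = (4C−1)/(4C−4)+0.615/C = 1.2928; K_s = 1+0.5/C = 1.0950
F_a = (F_max−F_min)/2 = 323.5 N; F_m = (F_max+F_min)/2 = 1236.5 N
τ_a = K_W·8F_aD/(πd³) = 1.2928 × 48.041 = 62.106 MPa
τ_m = K_s·8F_mD/(πd³) = 1.0950 × 183.63 = 201.07 MPa
Soderberg: 1/n_f = τ_a/S_se + τ_m/S_sy = 62.106/416 + 201.07/639 = 0.14929 + 0.31466 = 0.46396
n_f = 1/0.46396 = 2.155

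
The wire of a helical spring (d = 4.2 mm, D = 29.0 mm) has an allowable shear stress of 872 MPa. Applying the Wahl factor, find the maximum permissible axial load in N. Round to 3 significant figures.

719 N

C = D/d = 29.0/4.2 = 6.9048
K_W = (4C−1)/(4C−4) + 0.615/C = 26.619/23.619 + 0.0891 = 1.2161
τ_max = K·8FD/(πd³) → F_max = τ_allow·πd³/(8DK)
F_max = 872·π·4.2³/(8·29.0·1.2161) = 2.0296e+05/282.13 = 719.39 N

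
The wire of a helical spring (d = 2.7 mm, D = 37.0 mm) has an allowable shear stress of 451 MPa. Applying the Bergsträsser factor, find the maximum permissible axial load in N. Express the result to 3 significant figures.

C = D/d = 37.0/2.7 = 13.7037
K_B = (4C+2)/(4C−3) = 56.815/51.815 = 1.0965
τ_max = K·8FD/(πd³) → F_max = τ_allow·πd³/(8DK)
F_max = 451·π·2.7³/(8·37.0·1.0965) = 27888/324.56 = 85.925 N

85.9 N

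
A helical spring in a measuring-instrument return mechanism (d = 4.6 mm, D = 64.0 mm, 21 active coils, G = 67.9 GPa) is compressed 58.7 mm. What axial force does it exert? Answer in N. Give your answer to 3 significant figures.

k = Gd⁴/(8D³N_a) = (67.9×10³)(4.6⁴)/(8·64.0³·21) = 0.69032 N/mm
F = k·δ = 0.69032 × 58.7 = 40.522 N

40.5 N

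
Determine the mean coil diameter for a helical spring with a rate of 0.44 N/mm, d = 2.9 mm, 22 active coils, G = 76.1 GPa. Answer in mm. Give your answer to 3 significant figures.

D = (Gd⁴/(8N_a·k))^(1/3) = (76.1×10³·2.9⁴/(8·22·0.44))^(1/3)
  = (69504.2)^(1/3) = 41.1153 mm

41.1 mm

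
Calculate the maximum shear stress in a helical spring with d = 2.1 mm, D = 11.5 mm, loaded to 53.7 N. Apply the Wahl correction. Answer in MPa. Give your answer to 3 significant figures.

Spring index C = D/d = 11.5/2.1 = 5.4762
K_W = (4C−1)/(4C−4) + 0.615/C = 20.905/17.905 + 0.1123 = 1.2799
τ₀ = 8FD/(πd³) = 8·53.7·11.5/(π·2.1³) = 4940.4/29.094 = 169.81 MPa
τ_max = K·τ₀ = 1.2799 × 169.81 = 217.33 MPa

217 MPa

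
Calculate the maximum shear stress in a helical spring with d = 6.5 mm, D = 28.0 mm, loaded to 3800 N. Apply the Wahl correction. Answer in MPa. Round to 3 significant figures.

1350 MPa

Spring index C = D/d = 28.0/6.5 = 4.3077
K_W = (4C−1)/(4C−4) + 0.615/C = 16.231/13.231 + 0.1428 = 1.3695
τ₀ = 8FD/(πd³) = 8·3800·28.0/(π·6.5³) = 851200/862.76 = 986.6 MPa
τ_max = K·τ₀ = 1.3695 × 986.6 = 1351.2 MPa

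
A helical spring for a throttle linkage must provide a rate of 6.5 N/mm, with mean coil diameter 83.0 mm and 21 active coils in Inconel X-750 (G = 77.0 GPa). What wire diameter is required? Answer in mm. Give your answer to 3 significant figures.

9.49 mm

d = (8D³N_a·k / G)^(1/4) = (8·83.0³·21·6.5 / (77.0×10³))^0.25
  = (8109)^0.25 = 9.4895 mm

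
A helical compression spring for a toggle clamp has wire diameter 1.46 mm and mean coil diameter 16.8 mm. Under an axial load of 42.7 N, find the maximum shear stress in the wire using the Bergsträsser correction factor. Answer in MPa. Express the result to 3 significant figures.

Spring index C = D/d = 16.8/1.46 = 11.5068
K_B = (4C+2)/(4C−3) = 48.027/43.027 = 1.1162
τ₀ = 8FD/(πd³) = 8·42.7·16.8/(π·1.46³) = 5738.88/9.7771 = 586.97 MPa
τ_max = K·τ₀ = 1.1162 × 586.97 = 655.18 MPa

655 MPa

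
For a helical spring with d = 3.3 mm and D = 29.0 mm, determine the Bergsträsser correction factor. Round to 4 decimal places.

C = D/d = 29.0/3.3 = 8.7879
K_B = (4C+2)/(4C−3) = 37.152/32.152 = 1.1555

1.1555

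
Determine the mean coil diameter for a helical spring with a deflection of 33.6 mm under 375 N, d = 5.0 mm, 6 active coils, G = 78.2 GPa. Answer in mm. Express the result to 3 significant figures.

45.0 mm

Required rate k = F/δ = 375/33.6 = 11.161 N/mm
D = (Gd⁴/(8N_a·k))^(1/3) = (78.2×10³·5.0⁴/(8·6·11.161))^(1/3)
  = (91233.3)^(1/3) = 45.0178 mm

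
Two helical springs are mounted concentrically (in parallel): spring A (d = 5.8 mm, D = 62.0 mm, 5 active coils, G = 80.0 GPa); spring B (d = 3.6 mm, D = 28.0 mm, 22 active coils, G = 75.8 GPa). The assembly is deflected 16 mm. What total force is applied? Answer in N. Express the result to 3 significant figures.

205 N

k_A = Gd⁴/(8D³N_a) = (80.0×10³)(5.8⁴)/(8·62.0³·5) = 9.4966 N/mm
k_B = Gd⁴/(8D³N_a) = (75.8×10³)(3.6⁴)/(8·28.0³·22) = 3.2953 N/mm
Parallel: k_eq = 9.4966 + 3.2953 = 12.792 N/mm
F = k_eq·δ = 12.792·16 = 204.67 N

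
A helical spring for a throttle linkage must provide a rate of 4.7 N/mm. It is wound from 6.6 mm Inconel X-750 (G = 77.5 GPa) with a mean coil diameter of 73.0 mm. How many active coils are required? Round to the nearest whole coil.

N_a = Gd⁴/(8D³k) = (77.5×10³ × 6.6⁴)/(8 × 73.0³ × 4.7)
    = 1.47054e+08 / 1.4627e+07 = 10.05 → 10 coils

10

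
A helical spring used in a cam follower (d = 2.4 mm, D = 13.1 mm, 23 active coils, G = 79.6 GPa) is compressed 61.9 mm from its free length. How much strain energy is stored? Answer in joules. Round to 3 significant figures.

k = Gd⁴/(8D³N_a) = (79.6×10³)(2.4⁴)/(8·13.1³·23) = 6.3845 N/mm
U = ½kδ² = 0.5 × 6.3845 × 61.9² = 12231 N·mm = 12.231 J

12.2 J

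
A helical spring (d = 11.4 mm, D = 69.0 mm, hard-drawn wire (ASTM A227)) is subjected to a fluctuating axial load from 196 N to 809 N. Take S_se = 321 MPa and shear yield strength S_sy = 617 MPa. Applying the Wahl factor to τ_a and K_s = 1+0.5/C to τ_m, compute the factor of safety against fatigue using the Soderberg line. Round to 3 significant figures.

4.06

C = D/d = 69.0/11.4 = 6.0526; K_W = (4C−1)/(4C−4)+0.615/C = 1.2500; K_s = 1+0.5/C = 1.0826
F_a = (F_max−F_min)/2 = 306.5 N; F_m = (F_max+F_min)/2 = 502.5 N
τ_a = K_W·8F_aD/(πd³) = 1.2500 × 36.35 = 45.439 MPa
τ_m = K_s·8F_mD/(πd³) = 1.0826 × 59.595 = 64.518 MPa
Soderberg: 1/n_f = τ_a/S_se + τ_m/S_sy = 45.439/321 + 64.518/617 = 0.14156 + 0.10457 = 0.24612
n_f = 1/0.24612 = 4.063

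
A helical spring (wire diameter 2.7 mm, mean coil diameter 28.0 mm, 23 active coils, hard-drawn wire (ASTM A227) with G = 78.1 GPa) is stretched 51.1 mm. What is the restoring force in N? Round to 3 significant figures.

k = Gd⁴/(8D³N_a) = (78.1×10³)(2.7⁴)/(8·28.0³·23) = 1.0276 N/mm
F = k·δ = 1.0276 × 51.1 = 52.509 N

52.5 N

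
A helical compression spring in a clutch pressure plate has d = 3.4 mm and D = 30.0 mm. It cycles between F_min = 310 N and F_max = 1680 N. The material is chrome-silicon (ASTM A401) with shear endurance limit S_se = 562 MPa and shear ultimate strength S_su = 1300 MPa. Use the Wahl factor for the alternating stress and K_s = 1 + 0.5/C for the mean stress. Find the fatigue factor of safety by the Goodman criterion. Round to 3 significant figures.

C = D/d = 30.0/3.4 = 8.8235; K_W = (4C−1)/(4C−4)+0.615/C = 1.1656; K_s = 1+0.5/C = 1.0567
F_a = (F_max−F_min)/2 = 685 N; F_m = (F_max+F_min)/2 = 995 N
τ_a = K_W·8F_aD/(πd³) = 1.1656 × 1331.4 = 1551.9 MPa
τ_m = K_s·8F_mD/(πd³) = 1.0567 × 1934 = 2043.6 MPa
Goodman: 1/n_f = τ_a/S_se + τ_m/S_su = 1551.9/562 + 2043.6/1300 = 2.76131 + 1.57196 = 4.3333
n_f = 1/4.3333 = 0.2308

0.231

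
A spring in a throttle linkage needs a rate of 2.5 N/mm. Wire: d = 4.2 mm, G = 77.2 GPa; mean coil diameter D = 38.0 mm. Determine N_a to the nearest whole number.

22

N_a = Gd⁴/(8D³k) = (77.2×10³ × 4.2⁴)/(8 × 38.0³ × 2.5)
    = 2.40223e+07 / 1.09744e+06 = 21.89 → 22 coils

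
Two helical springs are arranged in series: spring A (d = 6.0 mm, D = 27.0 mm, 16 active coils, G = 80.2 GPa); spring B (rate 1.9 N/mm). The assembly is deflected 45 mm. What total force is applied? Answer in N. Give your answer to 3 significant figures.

81.7 N

k_A = Gd⁴/(8D³N_a) = (80.2×10³)(6.0⁴)/(8·27.0³·16) = 41.255 N/mm
Series: 1/k_eq = 1/41.255 + 1/1.9 = 0.55056; k_eq = 1.8163 N/mm
F = k_eq·δ = 1.8163·45 = 81.736 N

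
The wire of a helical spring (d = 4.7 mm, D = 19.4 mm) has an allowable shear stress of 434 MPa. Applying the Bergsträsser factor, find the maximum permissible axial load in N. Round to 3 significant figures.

666 N

C = D/d = 19.4/4.7 = 4.1277
K_B = (4C+2)/(4C−3) = 18.511/13.511 = 1.3701
τ_max = K·8FD/(πd³) → F_max = τ_allow·πd³/(8DK)
F_max = 434·π·4.7³/(8·19.4·1.3701) = 1.4156e+05/212.64 = 665.73 N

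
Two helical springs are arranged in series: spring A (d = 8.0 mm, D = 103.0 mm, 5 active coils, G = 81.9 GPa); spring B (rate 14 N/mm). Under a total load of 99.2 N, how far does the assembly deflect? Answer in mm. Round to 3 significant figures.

20.0 mm

k_A = Gd⁴/(8D³N_a) = (81.9×10³)(8.0⁴)/(8·103.0³·5) = 7.6749 N/mm
Series: 1/k_eq = 1/7.6749 + 1/14 = 0.20172; k_eq = 4.9573 N/mm
δ = F/k_eq = 99.2/4.9573 = 20.011 mm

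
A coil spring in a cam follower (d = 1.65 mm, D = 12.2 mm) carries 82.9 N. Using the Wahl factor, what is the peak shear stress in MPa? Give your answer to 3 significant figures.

688 MPa

Spring index C = D/d = 12.2/1.65 = 7.3939
K_W = (4C−1)/(4C−4) + 0.615/C = 28.576/25.576 + 0.0832 = 1.2005
τ₀ = 8FD/(πd³) = 8·82.9·12.2/(π·1.65³) = 8091.04/14.112 = 573.33 MPa
τ_max = K·τ₀ = 1.2005 × 573.33 = 688.27 MPa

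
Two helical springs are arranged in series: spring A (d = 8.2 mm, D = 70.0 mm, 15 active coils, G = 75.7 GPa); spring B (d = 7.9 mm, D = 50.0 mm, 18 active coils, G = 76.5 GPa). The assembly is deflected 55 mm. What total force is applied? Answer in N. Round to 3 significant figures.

k_A = Gd⁴/(8D³N_a) = (75.7×10³)(8.2⁴)/(8·70.0³·15) = 8.3153 N/mm
k_B = Gd⁴/(8D³N_a) = (76.5×10³)(7.9⁴)/(8·50.0³·18) = 16.554 N/mm
Series: 1/k_eq = 1/8.3153 + 1/16.554 = 0.18067; k_eq = 5.535 N/mm
F = k_eq·δ = 5.535·55 = 304.42 N

304 N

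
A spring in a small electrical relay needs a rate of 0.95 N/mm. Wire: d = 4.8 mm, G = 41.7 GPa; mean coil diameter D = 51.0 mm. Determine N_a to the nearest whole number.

N_a = Gd⁴/(8D³k) = (41.7×10³ × 4.8⁴)/(8 × 51.0³ × 0.95)
    = 2.21361e+07 / 1.00815e+06 = 21.96 → 22 coils

22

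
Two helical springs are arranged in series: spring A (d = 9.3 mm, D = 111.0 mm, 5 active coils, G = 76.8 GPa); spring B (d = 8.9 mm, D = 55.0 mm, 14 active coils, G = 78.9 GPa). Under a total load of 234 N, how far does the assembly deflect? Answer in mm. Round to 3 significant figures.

31.1 mm

k_A = Gd⁴/(8D³N_a) = (76.8×10³)(9.3⁴)/(8·111.0³·5) = 10.502 N/mm
k_B = Gd⁴/(8D³N_a) = (78.9×10³)(8.9⁴)/(8·55.0³·14) = 26.566 N/mm
Series: 1/k_eq = 1/10.502 + 1/26.566 = 0.13286; k_eq = 7.5265 N/mm
δ = F/k_eq = 234/7.5265 = 31.09 mm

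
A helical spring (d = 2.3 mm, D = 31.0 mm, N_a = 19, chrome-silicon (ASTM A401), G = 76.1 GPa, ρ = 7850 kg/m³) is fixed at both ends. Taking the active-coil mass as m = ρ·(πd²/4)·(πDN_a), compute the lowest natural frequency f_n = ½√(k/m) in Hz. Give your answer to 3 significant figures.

44.1 Hz

k = Gd⁴/(8D³N_a) = (76.1×10³)(2.3⁴)/(8·31.0³·19) = 0.47029 N/mm = 470.29 N/m
Wire length L = πDN_a = π·31.0·19 = 1850.4 mm
m = ρ·(πd²/4)·L = 7850 × 4.1548×10⁻⁶ m² × 1.8504 m = 0.06035 kg
f_n = ½√(k/m) = 0.5·√(470.29/0.06035) = 0.5·√(7792.7) = 44.138 Hz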